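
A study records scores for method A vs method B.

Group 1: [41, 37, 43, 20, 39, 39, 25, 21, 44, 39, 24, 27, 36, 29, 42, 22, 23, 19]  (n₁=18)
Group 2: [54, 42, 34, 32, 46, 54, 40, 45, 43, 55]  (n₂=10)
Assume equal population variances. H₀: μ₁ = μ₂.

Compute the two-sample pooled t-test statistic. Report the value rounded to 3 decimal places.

test statistic = -3.726

x̄₁=31.667, s₁=9.055, n₁=18
x̄₂=44.500, s₂=8.086, n₂=10
s_p² = [17·9.055² + 9·8.086²]/26 = 76.2500
SE = √(s_p²·(1/18+1/10)) = 3.4440
t = (31.667−44.500)/3.4440 = -3.7263
df = 26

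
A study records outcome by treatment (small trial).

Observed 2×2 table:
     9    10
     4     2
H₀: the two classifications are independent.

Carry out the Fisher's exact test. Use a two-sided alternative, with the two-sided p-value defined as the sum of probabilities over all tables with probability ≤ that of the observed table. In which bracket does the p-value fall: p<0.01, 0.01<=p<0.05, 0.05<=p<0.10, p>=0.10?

Margins: r₁=19, r₂=6, c₁=13, c₂=12, n=25
p_obs = C(19,9)·C(6,4)/C(25,13); sum pmf over tables with pmf ≤ p_obs
p-value (two-sided) = 0.64472
→ bracket: p>=0.10

p-value bracket: p>=0.10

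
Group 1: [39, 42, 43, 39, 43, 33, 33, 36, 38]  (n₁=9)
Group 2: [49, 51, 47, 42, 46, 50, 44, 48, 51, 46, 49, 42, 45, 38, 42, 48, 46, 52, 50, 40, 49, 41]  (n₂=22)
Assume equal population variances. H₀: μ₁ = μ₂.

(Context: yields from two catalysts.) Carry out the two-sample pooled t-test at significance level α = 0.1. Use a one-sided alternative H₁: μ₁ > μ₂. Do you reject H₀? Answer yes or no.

reject H₀: no

x̄₁=38.444, s₁=3.877, n₁=9
x̄₂=46.182, s₂=3.972, n₂=22
s_p² = [8·3.877² + 21·3.972²]/29 = 15.5688
SE = √(s_p²·(1/9+1/22)) = 1.5613
t = (38.444−46.182)/1.5613 = -4.9558
df = 29
p-value (one-sided, H₁ greater) = 0.99999
At α=0.1: p ≥ α → fail to reject H₀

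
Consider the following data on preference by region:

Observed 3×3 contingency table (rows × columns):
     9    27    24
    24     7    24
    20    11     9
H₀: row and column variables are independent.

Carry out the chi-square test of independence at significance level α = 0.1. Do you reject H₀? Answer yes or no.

Row totals [60, 55, 40], col totals [53, 45, 57], n=155
χ² = (9−20.52)²/20.52 + (27−17.42)²/17.42 + (24−22.06)²/22.06 + (24−18.81)²/18.81 + (7−15.97)²/15.97 + (24−20.23)²/20.23 + (20−13.68)²/13.68 + (11−11.61)²/11.61 + (9−14.71)²/14.71 = 24.2496
df = 4
p-value (upper-tail) = 0.00007
At α=0.1: p < α → reject H₀

reject H₀: yes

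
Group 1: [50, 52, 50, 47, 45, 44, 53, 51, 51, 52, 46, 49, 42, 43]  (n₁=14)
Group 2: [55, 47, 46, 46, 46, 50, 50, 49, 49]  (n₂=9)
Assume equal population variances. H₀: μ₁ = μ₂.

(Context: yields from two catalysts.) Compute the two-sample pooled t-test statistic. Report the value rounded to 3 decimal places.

test statistic = -0.312

x̄₁=48.214, s₁=3.662, n₁=14
x̄₂=48.667, s₂=2.915, n₂=9
s_p² = [13·3.662² + 8·2.915²]/21 = 11.5408
SE = √(s_p²·(1/14+1/9)) = 1.4514
t = (48.214−48.667)/1.4514 = -0.3117
df = 21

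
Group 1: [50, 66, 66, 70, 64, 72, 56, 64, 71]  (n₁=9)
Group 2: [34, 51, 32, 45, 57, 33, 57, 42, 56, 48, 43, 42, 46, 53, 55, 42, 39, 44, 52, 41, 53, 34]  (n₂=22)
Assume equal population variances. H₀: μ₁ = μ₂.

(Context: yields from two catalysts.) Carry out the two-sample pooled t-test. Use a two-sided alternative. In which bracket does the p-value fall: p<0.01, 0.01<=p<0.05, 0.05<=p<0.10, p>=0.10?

p-value bracket: p<0.01

x̄₁=64.333, s₁=7.211, n₁=9
x̄₂=45.409, s₂=8.069, n₂=22
s_p² = [8·7.211² + 21·8.069²]/29 = 61.4937
SE = √(s_p²·(1/9+1/22)) = 3.1029
t = (64.333−45.409)/3.1029 = 6.0989
df = 29
p-value (two-sided) = 0.00000
→ bracket: p<0.01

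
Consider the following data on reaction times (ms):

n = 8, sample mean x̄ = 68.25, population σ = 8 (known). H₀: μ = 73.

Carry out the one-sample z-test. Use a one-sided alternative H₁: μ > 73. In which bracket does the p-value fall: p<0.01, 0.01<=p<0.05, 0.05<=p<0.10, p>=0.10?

SE = σ/√n = 8/√8 = 2.8284
z = (x̄−μ₀)/SE = (68.25−73)/2.8284 = -1.6794
p-value (one-sided, H₁ greater) = 0.95346
→ bracket: p>=0.10

p-value bracket: p>=0.10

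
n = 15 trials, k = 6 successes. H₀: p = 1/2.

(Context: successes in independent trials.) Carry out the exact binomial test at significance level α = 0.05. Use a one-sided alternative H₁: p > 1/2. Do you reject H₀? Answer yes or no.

Exact binomial: n=15, k=6, p₀=1/2=0.5000
P(X≥6) from Σ C(n,i)·p₀^i·(1−p₀)^(n−i)
p-value (one-sided, H₁ greater) = 0.84912
At α=0.05: p ≥ α → fail to reject H₀

reject H₀: no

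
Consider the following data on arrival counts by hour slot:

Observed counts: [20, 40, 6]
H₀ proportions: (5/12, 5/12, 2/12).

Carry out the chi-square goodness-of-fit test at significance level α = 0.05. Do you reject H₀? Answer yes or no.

reject H₀: yes

n = 66; E_i = n·p_i = [27.50, 27.50, 11.00]
χ² = (20−27.50)²/27.50 + (40−27.50)²/27.50 + (6−11.00)²/11.00 = 10.0000
df = 2
p-value (upper-tail) = 0.00674
At α=0.05: p < α → reject H₀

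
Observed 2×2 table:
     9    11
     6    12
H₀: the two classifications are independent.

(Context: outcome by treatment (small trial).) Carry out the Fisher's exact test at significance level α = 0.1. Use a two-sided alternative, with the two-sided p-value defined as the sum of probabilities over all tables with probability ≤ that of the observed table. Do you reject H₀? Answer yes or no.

Margins: r₁=20, r₂=18, c₁=15, c₂=23, n=38
p_obs = C(20,9)·C(18,6)/C(38,15); sum pmf over tables with pmf ≤ p_obs
p-value (two-sided) = 0.52163
At α=0.1: p ≥ α → fail to reject H₀

reject H₀: no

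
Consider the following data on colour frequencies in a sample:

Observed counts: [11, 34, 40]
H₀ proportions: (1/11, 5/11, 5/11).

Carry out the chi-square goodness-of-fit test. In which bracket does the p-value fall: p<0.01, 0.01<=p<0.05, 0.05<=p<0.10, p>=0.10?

n = 85; E_i = n·p_i = [7.73, 38.64, 38.64]
χ² = (11−7.73)²/7.73 + (34−38.64)²/38.64 + (40−38.64)²/38.64 = 1.9906
df = 2
p-value (upper-tail) = 0.36961
→ bracket: p>=0.10

p-value bracket: p>=0.10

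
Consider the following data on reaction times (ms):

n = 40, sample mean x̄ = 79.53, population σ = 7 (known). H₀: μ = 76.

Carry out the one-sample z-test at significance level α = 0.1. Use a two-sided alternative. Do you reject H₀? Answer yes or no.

reject H₀: yes

SE = σ/√n = 7/√40 = 1.1068
z = (x̄−μ₀)/SE = (79.53−76)/1.1068 = 3.1894
p-value (two-sided) = 0.00143
At α=0.1: p < α → reject H₀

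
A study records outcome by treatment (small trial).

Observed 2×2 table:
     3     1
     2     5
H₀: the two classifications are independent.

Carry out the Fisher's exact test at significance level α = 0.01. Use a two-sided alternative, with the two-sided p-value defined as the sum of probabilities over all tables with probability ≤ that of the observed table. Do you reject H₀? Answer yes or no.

Margins: r₁=4, r₂=7, c₁=5, c₂=6, n=11
p_obs = C(4,3)·C(7,2)/C(11,5); sum pmf over tables with pmf ≤ p_obs
p-value (two-sided) = 0.24242
At α=0.01: p ≥ α → fail to reject H₀

reject H₀: no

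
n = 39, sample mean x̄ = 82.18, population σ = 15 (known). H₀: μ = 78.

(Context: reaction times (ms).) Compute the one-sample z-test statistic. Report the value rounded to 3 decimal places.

test statistic = 1.740

SE = σ/√n = 15/√39 = 2.4019
z = (x̄−μ₀)/SE = (82.18−78)/2.4019 = 1.7403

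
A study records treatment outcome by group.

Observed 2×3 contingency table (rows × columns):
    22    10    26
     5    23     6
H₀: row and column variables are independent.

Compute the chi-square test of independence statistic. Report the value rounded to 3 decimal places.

test statistic = 23.675

Row totals [58, 34], col totals [27, 33, 32], n=92
χ² = (22−17.02)²/17.02 + (10−20.80)²/20.80 + (26−20.17)²/20.17 + (5−9.98)²/9.98 + (23−12.20)²/12.20 + (6−11.83)²/11.83 = 23.6752
df = 2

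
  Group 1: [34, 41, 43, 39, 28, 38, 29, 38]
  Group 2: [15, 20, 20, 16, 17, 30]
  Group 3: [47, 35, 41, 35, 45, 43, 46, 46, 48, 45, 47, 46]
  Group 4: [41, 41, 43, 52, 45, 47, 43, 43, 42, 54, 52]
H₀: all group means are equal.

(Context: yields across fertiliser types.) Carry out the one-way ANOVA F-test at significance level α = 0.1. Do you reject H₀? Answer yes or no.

Group means [36.25, 19.67, 43.67, 45.73], grand mean 38.784
SSB = Σnᵢ(x̄ᵢ−x̄)² = 3060.588; SSW = ΣΣ(x−x̄ᵢ)² = 805.682
MSB = 3060.588/3 = 1020.1962; MSW = 805.682/33 = 24.4146
F = MSB/MSW = 41.7863
df = (3, 33)
p-value (upper-tail) = 0.00000
At α=0.1: p < α → reject H₀

reject H₀: yes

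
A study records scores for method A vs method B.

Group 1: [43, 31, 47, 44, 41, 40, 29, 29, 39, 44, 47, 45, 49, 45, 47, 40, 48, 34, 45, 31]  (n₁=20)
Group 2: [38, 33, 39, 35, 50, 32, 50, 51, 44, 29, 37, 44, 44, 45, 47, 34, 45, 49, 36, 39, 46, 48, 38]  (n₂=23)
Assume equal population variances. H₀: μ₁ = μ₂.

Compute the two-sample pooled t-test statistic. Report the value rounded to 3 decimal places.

x̄₁=40.900, s₁=6.625, n₁=20
x̄₂=41.435, s₂=6.508, n₂=23
s_p² = [19·6.625² + 22·6.508²]/41 = 43.0598
SE = √(s_p²·(1/20+1/23)) = 2.0063
t = (40.900−41.435)/2.0063 = -0.2666
df = 41

test statistic = -0.267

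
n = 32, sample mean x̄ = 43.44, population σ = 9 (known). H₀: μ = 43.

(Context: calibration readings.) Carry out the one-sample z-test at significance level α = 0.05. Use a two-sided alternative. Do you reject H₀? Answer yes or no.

reject H₀: no

SE = σ/√n = 9/√32 = 1.5910
z = (x̄−μ₀)/SE = (43.44−43)/1.5910 = 0.2766
p-value (two-sided) = 0.78212
At α=0.05: p ≥ α → fail to reject H₀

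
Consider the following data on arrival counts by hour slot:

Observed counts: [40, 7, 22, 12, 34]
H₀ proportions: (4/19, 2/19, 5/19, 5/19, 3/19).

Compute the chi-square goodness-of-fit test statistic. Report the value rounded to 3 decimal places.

test statistic = 39.550

n = 115; E_i = n·p_i = [24.21, 12.11, 30.26, 30.26, 18.16]
χ² = (40−24.21)²/24.21 + (7−12.11)²/12.11 + (22−30.26)²/30.26 + (12−30.26)²/30.26 + (34−18.16)²/18.16 = 39.5499
df = 4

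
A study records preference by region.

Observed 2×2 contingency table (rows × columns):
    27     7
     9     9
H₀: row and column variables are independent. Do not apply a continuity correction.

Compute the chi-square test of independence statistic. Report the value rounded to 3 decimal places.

test statistic = 4.779

Row totals [34, 18], col totals [36, 16], n=52
χ² = (27−23.54)²/23.54 + (7−10.46)²/10.46 + (9−12.46)²/12.46 + (9−5.54)²/5.54 = 4.7794
df = 1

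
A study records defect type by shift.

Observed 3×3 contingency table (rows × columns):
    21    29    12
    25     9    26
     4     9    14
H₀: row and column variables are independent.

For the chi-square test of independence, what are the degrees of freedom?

degrees of freedom = 4

df = (r−1)(c−1) = (3−1)·(3−1) = 4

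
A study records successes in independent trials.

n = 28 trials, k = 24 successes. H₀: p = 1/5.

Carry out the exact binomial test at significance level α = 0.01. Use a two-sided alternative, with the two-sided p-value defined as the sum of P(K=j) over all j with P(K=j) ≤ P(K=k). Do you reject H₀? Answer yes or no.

Exact binomial: n=28, k=24, p₀=1/5=0.2000
P(X=j) = C(n,j)·p₀^j·(1−p₀)^(n−j); p = Σ P(X=j) over j with P(X=j) ≤ P(X=24)
p-value (two-sided) = 0.00000
At α=0.01: p < α → reject H₀

reject H₀: yes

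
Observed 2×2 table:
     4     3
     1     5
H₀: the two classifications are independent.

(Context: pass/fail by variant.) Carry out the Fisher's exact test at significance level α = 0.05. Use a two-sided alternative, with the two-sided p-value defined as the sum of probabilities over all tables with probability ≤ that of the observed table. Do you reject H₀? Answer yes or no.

reject H₀: no

Margins: r₁=7, r₂=6, c₁=5, c₂=8, n=13
p_obs = C(7,4)·C(6,1)/C(13,5); sum pmf over tables with pmf ≤ p_obs
p-value (two-sided) = 0.26573
At α=0.05: p ≥ α → fail to reject H₀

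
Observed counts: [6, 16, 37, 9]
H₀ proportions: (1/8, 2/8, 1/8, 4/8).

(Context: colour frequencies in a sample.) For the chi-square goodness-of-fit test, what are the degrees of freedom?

degrees of freedom = 3

df = k − 1 = 4 − 1 = 3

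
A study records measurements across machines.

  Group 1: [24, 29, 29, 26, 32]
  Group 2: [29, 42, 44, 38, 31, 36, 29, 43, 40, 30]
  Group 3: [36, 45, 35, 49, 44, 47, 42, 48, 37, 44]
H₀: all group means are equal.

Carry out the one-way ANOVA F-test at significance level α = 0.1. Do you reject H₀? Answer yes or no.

reject H₀: yes

Group means [28.00, 36.20, 42.70], grand mean 37.160
SSB = Σnᵢ(x̄ᵢ−x̄)² = 735.660; SSW = ΣΣ(x−x̄ᵢ)² = 597.700
MSB = 735.660/2 = 367.8300; MSW = 597.700/22 = 27.1682
F = MSB/MSW = 13.5390
df = (2, 22)
p-value (upper-tail) = 0.00015
At α=0.1: p < α → reject H₀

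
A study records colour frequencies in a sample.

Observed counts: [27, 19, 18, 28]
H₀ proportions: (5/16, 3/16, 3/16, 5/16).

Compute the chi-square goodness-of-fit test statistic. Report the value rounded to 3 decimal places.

test statistic = 0.336

n = 92; E_i = n·p_i = [28.75, 17.25, 17.25, 28.75]
χ² = (27−28.75)²/28.75 + (19−17.25)²/17.25 + (18−17.25)²/17.25 + (28−28.75)²/28.75 = 0.3362
df = 3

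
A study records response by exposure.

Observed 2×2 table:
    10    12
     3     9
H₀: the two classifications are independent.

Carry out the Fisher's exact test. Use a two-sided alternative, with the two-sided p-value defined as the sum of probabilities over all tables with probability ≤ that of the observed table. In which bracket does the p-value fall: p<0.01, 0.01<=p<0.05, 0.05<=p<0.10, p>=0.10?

p-value bracket: p>=0.10

Margins: r₁=22, r₂=12, c₁=13, c₂=21, n=34
p_obs = C(22,10)·C(12,3)/C(34,13); sum pmf over tables with pmf ≤ p_obs
p-value (two-sided) = 0.29195
→ bracket: p>=0.10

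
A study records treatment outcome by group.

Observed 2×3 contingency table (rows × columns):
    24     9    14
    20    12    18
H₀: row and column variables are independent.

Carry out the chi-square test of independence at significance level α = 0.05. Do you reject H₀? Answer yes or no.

Row totals [47, 50], col totals [44, 21, 32], n=97
χ² = (24−21.32)²/21.32 + (9−10.18)²/10.18 + (14−15.51)²/15.51 + (20−22.68)²/22.68 + (12−10.82)²/10.82 + (18−16.49)²/16.49 = 1.2006
df = 2
p-value (upper-tail) = 0.54865
At α=0.05: p ≥ α → fail to reject H₀

reject H₀: no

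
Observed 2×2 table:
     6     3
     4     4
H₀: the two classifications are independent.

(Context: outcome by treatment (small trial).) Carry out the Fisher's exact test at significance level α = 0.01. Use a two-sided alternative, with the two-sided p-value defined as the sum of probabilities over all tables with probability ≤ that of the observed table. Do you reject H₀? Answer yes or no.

Margins: r₁=9, r₂=8, c₁=10, c₂=7, n=17
p_obs = C(9,6)·C(8,4)/C(17,10); sum pmf over tables with pmf ≤ p_obs
p-value (two-sided) = 0.63719
At α=0.01: p ≥ α → fail to reject H₀

reject H₀: no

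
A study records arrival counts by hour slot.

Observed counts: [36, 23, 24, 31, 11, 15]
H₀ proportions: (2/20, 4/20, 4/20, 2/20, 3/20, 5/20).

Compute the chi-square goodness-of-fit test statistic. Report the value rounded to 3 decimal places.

test statistic = 72.869

n = 140; E_i = n·p_i = [14.00, 28.00, 28.00, 14.00, 21.00, 35.00]
χ² = (36−14.00)²/14.00 + (23−28.00)²/28.00 + (24−28.00)²/28.00 + (31−14.00)²/14.00 + (11−21.00)²/21.00 + (15−35.00)²/35.00 = 72.8690
df = 5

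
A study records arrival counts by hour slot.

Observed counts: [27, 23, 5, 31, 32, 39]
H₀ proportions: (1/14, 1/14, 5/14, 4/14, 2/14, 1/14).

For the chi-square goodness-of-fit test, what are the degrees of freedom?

df = k − 1 = 6 − 1 = 5

degrees of freedom = 5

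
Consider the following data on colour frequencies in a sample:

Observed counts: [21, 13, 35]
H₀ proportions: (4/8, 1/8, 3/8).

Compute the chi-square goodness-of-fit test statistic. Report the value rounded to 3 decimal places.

n = 69; E_i = n·p_i = [34.50, 8.62, 25.88]
χ² = (21−34.50)²/34.50 + (13−8.62)²/8.62 + (35−25.88)²/25.88 = 10.7198
df = 2

test statistic = 10.720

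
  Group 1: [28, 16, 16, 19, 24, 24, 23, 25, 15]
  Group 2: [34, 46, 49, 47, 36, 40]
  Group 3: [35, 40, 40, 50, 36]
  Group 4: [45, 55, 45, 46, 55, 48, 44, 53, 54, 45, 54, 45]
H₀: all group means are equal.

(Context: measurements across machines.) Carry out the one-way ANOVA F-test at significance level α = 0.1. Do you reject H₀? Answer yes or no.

reject H₀: yes

Group means [21.11, 42.00, 40.20, 49.08], grand mean 38.500
SSB = Σnᵢ(x̄ᵢ−x̄)² = 4153.394; SSW = ΣΣ(x−x̄ᵢ)² = 748.606
MSB = 4153.394/3 = 1384.4648; MSW = 748.606/28 = 26.7359
F = MSB/MSW = 51.7830
df = (3, 28)
p-value (upper-tail) = 0.00000
At α=0.1: p < α → reject H₀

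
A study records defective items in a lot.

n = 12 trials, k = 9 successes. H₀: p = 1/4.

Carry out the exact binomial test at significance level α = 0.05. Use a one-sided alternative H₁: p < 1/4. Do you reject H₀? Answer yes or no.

reject H₀: no

Exact binomial: n=12, k=9, p₀=1/4=0.2500
P(X≤9) from Σ C(n,i)·p₀^i·(1−p₀)^(n−i)
p-value (one-sided, H₁ less) = 0.99996
At α=0.05: p ≥ α → fail to reject H₀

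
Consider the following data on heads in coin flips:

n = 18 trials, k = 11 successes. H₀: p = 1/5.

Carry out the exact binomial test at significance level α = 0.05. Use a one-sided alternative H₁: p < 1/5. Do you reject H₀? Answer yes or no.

Exact binomial: n=18, k=11, p₀=1/5=0.2000
P(X≤11) from Σ C(n,i)·p₀^i·(1−p₀)^(n−i)
p-value (one-sided, H₁ less) = 0.99998
At α=0.05: p ≥ α → fail to reject H₀

reject H₀: no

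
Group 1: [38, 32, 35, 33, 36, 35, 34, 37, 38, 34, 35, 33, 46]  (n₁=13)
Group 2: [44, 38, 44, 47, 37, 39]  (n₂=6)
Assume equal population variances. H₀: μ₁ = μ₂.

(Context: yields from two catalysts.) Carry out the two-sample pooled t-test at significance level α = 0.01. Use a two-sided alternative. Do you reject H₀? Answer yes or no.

reject H₀: yes

x̄₁=35.846, s₁=3.579, n₁=13
x̄₂=41.500, s₂=4.037, n₂=6
s_p² = [12·3.579² + 5·4.037²]/17 = 13.8348
SE = √(s_p²·(1/13+1/6)) = 1.8358
t = (35.846−41.500)/1.8358 = -3.0798
df = 17
p-value (two-sided) = 0.00679
At α=0.01: p < α → reject H₀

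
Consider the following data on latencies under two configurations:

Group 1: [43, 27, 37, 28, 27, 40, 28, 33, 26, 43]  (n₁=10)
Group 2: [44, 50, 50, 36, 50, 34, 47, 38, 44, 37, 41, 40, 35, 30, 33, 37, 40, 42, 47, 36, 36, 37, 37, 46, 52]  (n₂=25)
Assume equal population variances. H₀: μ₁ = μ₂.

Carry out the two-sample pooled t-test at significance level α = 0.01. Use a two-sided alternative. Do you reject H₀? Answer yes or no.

reject H₀: yes

x̄₁=33.200, s₁=6.957, n₁=10
x̄₂=40.760, s₂=6.119, n₂=25
s_p² = [9·6.957² + 24·6.119²]/33 = 40.4291
SE = √(s_p²·(1/10+1/25)) = 2.3791
t = (33.200−40.760)/2.3791 = -3.1777
df = 33
p-value (two-sided) = 0.00322
At α=0.01: p < α → reject H₀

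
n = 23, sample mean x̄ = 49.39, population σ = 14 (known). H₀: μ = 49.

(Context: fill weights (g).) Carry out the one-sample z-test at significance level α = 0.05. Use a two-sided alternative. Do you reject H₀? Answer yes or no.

reject H₀: no

SE = σ/√n = 14/√23 = 2.9192
z = (x̄−μ₀)/SE = (49.39−49)/2.9192 = 0.1336
p-value (two-sided) = 0.89372
At α=0.05: p ≥ α → fail to reject H₀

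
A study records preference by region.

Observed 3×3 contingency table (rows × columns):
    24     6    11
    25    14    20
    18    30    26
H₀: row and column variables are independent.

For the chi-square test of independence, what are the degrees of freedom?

degrees of freedom = 4

df = (r−1)(c−1) = (3−1)·(3−1) = 4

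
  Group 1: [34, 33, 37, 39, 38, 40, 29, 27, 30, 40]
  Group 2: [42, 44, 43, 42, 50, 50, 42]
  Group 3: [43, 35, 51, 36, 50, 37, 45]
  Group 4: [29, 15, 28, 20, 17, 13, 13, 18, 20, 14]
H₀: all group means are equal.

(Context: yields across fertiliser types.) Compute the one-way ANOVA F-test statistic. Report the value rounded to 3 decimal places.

Group means [34.70, 44.71, 42.43, 18.70], grand mean 33.647
SSB = Σnᵢ(x̄ᵢ−x̄)² = 3642.422; SSW = ΣΣ(x−x̄ᵢ)² = 853.343
MSB = 3642.422/3 = 1214.1406; MSW = 853.343/30 = 28.4448
F = MSB/MSW = 42.6842
df = (3, 30)

test statistic = 42.684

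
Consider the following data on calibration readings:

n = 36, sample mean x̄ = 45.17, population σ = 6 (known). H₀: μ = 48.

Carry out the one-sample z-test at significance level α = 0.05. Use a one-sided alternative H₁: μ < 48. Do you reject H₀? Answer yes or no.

SE = σ/√n = 6/√36 = 1.0000
z = (x̄−μ₀)/SE = (45.17−48)/1.0000 = -2.8300
p-value (one-sided, H₁ less) = 0.00233
At α=0.05: p < α → reject H₀

reject H₀: yes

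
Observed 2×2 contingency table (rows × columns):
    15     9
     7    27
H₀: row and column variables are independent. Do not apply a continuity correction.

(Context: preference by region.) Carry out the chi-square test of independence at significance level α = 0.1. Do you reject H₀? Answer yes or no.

reject H₀: yes

Row totals [24, 34], col totals [22, 36], n=58
χ² = (15−9.10)²/9.10 + (9−14.90)²/14.90 + (7−12.90)²/12.90 + (27−21.10)²/21.10 = 10.4970
df = 1
p-value (upper-tail) = 0.00120
At α=0.1: p < α → reject H₀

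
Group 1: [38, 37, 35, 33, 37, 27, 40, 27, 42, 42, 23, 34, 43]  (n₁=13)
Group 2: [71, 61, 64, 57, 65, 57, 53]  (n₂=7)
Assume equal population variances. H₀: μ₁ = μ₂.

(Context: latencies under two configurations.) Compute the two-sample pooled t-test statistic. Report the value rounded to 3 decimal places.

test statistic = -8.856

x̄₁=35.231, s₁=6.327, n₁=13
x̄₂=61.143, s₂=6.067, n₂=7
s_p² = [12·6.327² + 6·6.067²]/18 = 38.9536
SE = √(s_p²·(1/13+1/7)) = 2.9260
t = (35.231−61.143)/2.9260 = -8.8559
df = 18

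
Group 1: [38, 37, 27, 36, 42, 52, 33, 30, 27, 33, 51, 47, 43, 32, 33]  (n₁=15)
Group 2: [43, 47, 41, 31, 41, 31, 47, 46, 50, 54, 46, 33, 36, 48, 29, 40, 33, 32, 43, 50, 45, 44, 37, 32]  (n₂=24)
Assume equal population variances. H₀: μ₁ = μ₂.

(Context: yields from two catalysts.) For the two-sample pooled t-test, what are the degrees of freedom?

degrees of freedom = 37

df = n₁ + n₂ − 2 = 15 + 24 − 2 = 37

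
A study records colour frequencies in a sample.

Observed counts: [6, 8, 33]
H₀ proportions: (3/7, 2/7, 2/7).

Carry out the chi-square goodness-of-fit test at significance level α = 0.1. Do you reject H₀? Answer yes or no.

reject H₀: yes

n = 47; E_i = n·p_i = [20.14, 13.43, 13.43]
χ² = (6−20.14)²/20.14 + (8−13.43)²/13.43 + (33−13.43)²/13.43 = 40.6489
df = 2
p-value (upper-tail) = 0.00000
At α=0.1: p < α → reject H₀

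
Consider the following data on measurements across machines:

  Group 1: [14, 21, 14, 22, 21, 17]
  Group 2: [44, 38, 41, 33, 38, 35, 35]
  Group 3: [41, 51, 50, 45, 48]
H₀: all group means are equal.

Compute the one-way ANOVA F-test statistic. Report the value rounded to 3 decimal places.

Group means [18.17, 37.71, 47.00], grand mean 33.778
SSB = Σnᵢ(x̄ᵢ−x̄)² = 2444.849; SSW = ΣΣ(x−x̄ᵢ)² = 220.262
MSB = 2444.849/2 = 1222.4246; MSW = 220.262/15 = 14.6841
F = MSB/MSW = 83.2480
df = (2, 15)

test statistic = 83.248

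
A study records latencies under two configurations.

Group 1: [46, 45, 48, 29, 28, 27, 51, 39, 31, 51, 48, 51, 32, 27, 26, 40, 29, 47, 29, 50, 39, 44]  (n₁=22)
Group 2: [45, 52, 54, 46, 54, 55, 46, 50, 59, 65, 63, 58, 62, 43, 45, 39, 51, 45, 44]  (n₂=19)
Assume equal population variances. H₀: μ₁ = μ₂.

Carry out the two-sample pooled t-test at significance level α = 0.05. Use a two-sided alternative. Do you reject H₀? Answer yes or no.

x̄₁=38.955, s₁=9.464, n₁=22
x̄₂=51.368, s₂=7.537, n₂=19
s_p² = [21·9.464² + 18·7.537²]/39 = 74.4455
SE = √(s_p²·(1/22+1/19)) = 2.7022
t = (38.955−51.368)/2.7022 = -4.5939
df = 39
p-value (two-sided) = 0.00004
At α=0.05: p < α → reject H₀

reject H₀: yes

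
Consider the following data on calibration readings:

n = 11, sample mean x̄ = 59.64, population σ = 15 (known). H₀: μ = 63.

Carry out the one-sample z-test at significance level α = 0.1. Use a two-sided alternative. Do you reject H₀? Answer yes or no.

reject H₀: no

SE = σ/√n = 15/√11 = 4.5227
z = (x̄−μ₀)/SE = (59.64−63)/4.5227 = -0.7429
p-value (two-sided) = 0.45753
At α=0.1: p ≥ α → fail to reject H₀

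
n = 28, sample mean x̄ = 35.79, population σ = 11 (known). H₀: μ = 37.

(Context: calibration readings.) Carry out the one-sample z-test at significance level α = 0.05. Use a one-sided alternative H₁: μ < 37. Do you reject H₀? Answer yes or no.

SE = σ/√n = 11/√28 = 2.0788
z = (x̄−μ₀)/SE = (35.79−37)/2.0788 = -0.5821
p-value (one-sided, H₁ less) = 0.28026
At α=0.05: p ≥ α → fail to reject H₀

reject H₀: no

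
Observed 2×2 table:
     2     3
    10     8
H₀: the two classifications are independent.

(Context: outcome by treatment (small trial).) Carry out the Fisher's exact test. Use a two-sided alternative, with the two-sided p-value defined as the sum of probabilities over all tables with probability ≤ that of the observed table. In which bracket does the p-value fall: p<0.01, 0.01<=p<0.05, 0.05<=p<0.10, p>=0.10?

p-value bracket: p>=0.10

Margins: r₁=5, r₂=18, c₁=12, c₂=11, n=23
p_obs = C(5,2)·C(18,10)/C(23,12); sum pmf over tables with pmf ≤ p_obs
p-value (two-sided) = 0.64041
→ bracket: p>=0.10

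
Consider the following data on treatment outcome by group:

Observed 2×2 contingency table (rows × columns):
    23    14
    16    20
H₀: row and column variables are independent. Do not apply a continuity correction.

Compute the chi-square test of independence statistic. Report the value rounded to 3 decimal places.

test statistic = 2.302

Row totals [37, 36], col totals [39, 34], n=73
χ² = (23−19.77)²/19.77 + (14−17.23)²/17.23 + (16−19.23)²/19.23 + (20−16.77)²/16.77 = 2.3020
df = 1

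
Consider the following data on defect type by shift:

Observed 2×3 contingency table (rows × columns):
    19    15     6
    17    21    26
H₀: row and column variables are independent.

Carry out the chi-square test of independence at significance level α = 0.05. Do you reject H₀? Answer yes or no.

reject H₀: yes

Row totals [40, 64], col totals [36, 36, 32], n=104
χ² = (19−13.85)²/13.85 + (15−13.85)²/13.85 + (6−12.31)²/12.31 + (17−22.15)²/22.15 + (21−22.15)²/22.15 + (26−19.69)²/19.69 = 8.5267
df = 2
p-value (upper-tail) = 0.01407
At α=0.05: p < α → reject H₀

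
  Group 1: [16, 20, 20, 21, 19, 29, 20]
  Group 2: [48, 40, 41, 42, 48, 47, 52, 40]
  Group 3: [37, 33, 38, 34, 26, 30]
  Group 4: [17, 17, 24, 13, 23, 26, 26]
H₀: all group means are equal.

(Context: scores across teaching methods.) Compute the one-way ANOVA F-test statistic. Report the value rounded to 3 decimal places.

Group means [20.71, 44.75, 33.00, 20.86], grand mean 30.250
SSB = Σnᵢ(x̄ᵢ−x̄)² = 2981.464; SSW = ΣΣ(x−x̄ᵢ)² = 499.786
MSB = 2981.464/3 = 993.8214; MSW = 499.786/24 = 20.8244
F = MSB/MSW = 47.7239
df = (3, 24)

test statistic = 47.724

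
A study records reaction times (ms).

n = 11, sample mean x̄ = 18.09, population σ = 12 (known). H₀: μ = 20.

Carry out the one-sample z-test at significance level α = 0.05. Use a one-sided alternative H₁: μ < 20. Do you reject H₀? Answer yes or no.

reject H₀: no

SE = σ/√n = 12/√11 = 3.6181
z = (x̄−μ₀)/SE = (18.09−20)/3.6181 = -0.5279
p-value (one-sided, H₁ less) = 0.29879
At α=0.05: p ≥ α → fail to reject H₀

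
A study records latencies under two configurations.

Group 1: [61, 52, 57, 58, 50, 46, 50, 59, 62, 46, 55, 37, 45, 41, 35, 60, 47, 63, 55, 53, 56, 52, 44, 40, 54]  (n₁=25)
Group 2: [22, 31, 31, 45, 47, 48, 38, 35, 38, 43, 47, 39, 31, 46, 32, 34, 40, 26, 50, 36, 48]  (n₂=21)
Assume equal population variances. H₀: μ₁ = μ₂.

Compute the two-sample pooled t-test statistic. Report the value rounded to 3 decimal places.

x̄₁=51.120, s₁=7.886, n₁=25
x̄₂=38.429, s₂=7.928, n₂=21
s_p² = [24·7.886² + 20·7.928²]/44 = 62.4951
SE = √(s_p²·(1/25+1/21)) = 2.3400
t = (51.120−38.429)/2.3400 = 5.4236
df = 44

test statistic = 5.424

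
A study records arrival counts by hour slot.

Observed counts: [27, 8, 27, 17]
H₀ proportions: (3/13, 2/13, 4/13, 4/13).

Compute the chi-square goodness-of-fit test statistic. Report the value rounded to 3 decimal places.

test statistic = 8.133

n = 79; E_i = n·p_i = [18.23, 12.15, 24.31, 24.31]
χ² = (27−18.23)²/18.23 + (8−12.15)²/12.15 + (27−24.31)²/24.31 + (17−24.31)²/24.31 = 8.1329
df = 3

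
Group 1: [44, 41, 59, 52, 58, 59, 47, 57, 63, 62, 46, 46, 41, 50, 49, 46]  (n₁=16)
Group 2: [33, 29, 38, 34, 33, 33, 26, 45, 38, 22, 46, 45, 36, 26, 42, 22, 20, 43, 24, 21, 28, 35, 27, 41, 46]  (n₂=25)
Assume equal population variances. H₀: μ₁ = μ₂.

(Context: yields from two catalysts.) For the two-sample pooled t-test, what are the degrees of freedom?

degrees of freedom = 39

df = n₁ + n₂ − 2 = 16 + 25 − 2 = 39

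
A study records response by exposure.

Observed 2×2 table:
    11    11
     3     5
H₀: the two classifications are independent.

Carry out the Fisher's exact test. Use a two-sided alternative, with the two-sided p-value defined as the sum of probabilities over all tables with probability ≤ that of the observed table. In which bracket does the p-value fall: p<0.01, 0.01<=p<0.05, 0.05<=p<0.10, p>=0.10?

p-value bracket: p>=0.10

Margins: r₁=22, r₂=8, c₁=14, c₂=16, n=30
p_obs = C(22,11)·C(8,3)/C(30,14); sum pmf over tables with pmf ≤ p_obs
p-value (two-sided) = 0.68873
→ bracket: p>=0.10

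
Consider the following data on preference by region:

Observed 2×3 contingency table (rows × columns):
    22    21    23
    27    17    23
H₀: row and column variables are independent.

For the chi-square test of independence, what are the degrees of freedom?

df = (r−1)(c−1) = (2−1)·(3−1) = 2

degrees of freedom = 2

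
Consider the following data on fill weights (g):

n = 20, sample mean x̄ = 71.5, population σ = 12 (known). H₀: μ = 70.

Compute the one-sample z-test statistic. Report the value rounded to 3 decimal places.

SE = σ/√n = 12/√20 = 2.6833
z = (x̄−μ₀)/SE = (71.5−70)/2.6833 = 0.5590

test statistic = 0.559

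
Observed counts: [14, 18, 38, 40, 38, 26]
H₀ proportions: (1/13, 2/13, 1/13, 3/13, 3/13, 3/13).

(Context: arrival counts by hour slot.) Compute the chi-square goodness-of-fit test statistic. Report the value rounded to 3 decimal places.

n = 174; E_i = n·p_i = [13.38, 26.77, 13.38, 40.15, 40.15, 40.15]
χ² = (14−13.38)²/13.38 + (18−26.77)²/26.77 + (38−13.38)²/13.38 + (40−40.15)²/40.15 + (38−40.15)²/40.15 + (26−40.15)²/40.15 = 53.2759
df = 5

test statistic = 53.276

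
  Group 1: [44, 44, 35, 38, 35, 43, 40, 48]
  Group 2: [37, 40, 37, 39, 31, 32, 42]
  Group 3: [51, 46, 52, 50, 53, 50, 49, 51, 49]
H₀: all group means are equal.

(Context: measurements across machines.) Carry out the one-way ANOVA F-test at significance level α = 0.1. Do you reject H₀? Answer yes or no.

reject H₀: yes

Group means [40.88, 36.86, 50.11], grand mean 43.167
SSB = Σnᵢ(x̄ᵢ−x̄)² = 754.712; SSW = ΣΣ(x−x̄ᵢ)² = 284.621
MSB = 754.712/2 = 377.3562; MSW = 284.621/21 = 13.5534
F = MSB/MSW = 27.8422
df = (2, 21)
p-value (upper-tail) = 0.00000
At α=0.1: p < α → reject H₀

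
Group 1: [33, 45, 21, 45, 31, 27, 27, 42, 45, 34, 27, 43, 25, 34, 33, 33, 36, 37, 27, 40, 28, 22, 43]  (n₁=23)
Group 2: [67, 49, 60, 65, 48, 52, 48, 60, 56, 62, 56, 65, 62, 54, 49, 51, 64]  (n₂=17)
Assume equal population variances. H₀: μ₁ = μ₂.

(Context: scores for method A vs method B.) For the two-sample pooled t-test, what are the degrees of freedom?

df = n₁ + n₂ − 2 = 23 + 17 − 2 = 38

degrees of freedom = 38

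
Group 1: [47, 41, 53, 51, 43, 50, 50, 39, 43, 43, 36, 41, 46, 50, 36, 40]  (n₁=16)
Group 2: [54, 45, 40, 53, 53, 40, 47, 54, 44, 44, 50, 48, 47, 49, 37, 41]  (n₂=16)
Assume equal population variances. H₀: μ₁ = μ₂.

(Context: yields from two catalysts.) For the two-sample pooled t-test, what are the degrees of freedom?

degrees of freedom = 30

df = n₁ + n₂ − 2 = 16 + 16 − 2 = 30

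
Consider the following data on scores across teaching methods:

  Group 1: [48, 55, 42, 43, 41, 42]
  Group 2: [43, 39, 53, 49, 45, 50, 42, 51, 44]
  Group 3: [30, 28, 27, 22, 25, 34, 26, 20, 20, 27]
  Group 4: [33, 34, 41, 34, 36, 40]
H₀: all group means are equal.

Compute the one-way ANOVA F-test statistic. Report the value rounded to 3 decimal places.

Group means [45.17, 46.22, 25.90, 36.33], grand mean 37.548
SSB = Σnᵢ(x̄ᵢ−x̄)² = 2391.055; SSW = ΣΣ(x−x̄ᵢ)² = 556.622
MSB = 2391.055/3 = 797.0184; MSW = 556.622/27 = 20.6156
F = MSB/MSW = 38.6609
df = (3, 27)

test statistic = 38.661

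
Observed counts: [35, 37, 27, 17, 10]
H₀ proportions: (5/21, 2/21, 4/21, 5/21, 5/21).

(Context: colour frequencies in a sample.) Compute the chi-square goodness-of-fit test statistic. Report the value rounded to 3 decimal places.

test statistic = 72.258

n = 126; E_i = n·p_i = [30.00, 12.00, 24.00, 30.00, 30.00]
χ² = (35−30.00)²/30.00 + (37−12.00)²/12.00 + (27−24.00)²/24.00 + (17−30.00)²/30.00 + (10−30.00)²/30.00 = 72.2583
df = 4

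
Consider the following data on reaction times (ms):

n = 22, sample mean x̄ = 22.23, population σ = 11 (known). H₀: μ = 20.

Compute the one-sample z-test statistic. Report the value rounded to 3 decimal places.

SE = σ/√n = 11/√22 = 2.3452
z = (x̄−μ₀)/SE = (22.23−20)/2.3452 = 0.9509

test statistic = 0.951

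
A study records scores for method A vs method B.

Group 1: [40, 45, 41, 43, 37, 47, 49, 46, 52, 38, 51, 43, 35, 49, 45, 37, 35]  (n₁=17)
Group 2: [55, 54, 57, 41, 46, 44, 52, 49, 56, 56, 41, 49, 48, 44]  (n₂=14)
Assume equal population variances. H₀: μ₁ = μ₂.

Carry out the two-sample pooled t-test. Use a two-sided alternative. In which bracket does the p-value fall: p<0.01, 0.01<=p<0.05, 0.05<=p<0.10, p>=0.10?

p-value bracket: p<0.01

x̄₁=43.118, s₁=5.521, n₁=17
x̄₂=49.429, s₂=5.667, n₂=14
s_p² = [16·5.521² + 13·5.667²]/29 = 31.2136
SE = √(s_p²·(1/17+1/14)) = 2.0163
t = (43.118−49.429)/2.0163 = -3.1299
df = 29
p-value (two-sided) = 0.00397
→ bracket: p<0.01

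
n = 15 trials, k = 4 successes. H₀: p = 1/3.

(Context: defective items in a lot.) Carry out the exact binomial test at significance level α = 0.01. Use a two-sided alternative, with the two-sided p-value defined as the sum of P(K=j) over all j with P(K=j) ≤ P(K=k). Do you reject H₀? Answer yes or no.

Exact binomial: n=15, k=4, p₀=1/3=0.3333
P(X=j) = C(n,j)·p₀^j·(1−p₀)^(n−j); p = Σ P(X=j) over j with P(X=j) ≤ P(X=4)
p-value (two-sided) = 0.78569
At α=0.01: p ≥ α → fail to reject H₀

reject H₀: no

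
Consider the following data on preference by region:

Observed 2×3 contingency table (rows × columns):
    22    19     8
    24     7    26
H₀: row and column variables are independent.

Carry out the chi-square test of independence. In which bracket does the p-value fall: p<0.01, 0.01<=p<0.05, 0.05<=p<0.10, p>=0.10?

Row totals [49, 57], col totals [46, 26, 34], n=106
χ² = (22−21.26)²/21.26 + (19−12.02)²/12.02 + (8−15.72)²/15.72 + (24−24.74)²/24.74 + (7−13.98)²/13.98 + (26−18.28)²/18.28 = 14.6344
df = 2
p-value (upper-tail) = 0.00066
→ bracket: p<0.01

p-value bracket: p<0.01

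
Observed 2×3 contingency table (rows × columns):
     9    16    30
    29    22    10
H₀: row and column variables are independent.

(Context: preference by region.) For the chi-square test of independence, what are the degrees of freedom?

degrees of freedom = 2

df = (r−1)(c−1) = (2−1)·(3−1) = 2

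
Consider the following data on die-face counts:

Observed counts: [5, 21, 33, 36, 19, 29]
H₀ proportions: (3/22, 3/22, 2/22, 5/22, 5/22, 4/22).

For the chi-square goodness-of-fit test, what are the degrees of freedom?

df = k − 1 = 6 − 1 = 5

degrees of freedom = 5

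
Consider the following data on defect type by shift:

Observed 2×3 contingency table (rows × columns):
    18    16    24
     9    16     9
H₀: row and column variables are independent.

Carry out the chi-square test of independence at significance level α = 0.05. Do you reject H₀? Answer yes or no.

reject H₀: no

Row totals [58, 34], col totals [27, 32, 33], n=92
χ² = (18−17.02)²/17.02 + (16−20.17)²/20.17 + (24−20.80)²/20.80 + (9−9.98)²/9.98 + (16−11.83)²/11.83 + (9−12.20)²/12.20 = 3.8171
df = 2
p-value (upper-tail) = 0.14830
At α=0.05: p ≥ α → fail to reject H₀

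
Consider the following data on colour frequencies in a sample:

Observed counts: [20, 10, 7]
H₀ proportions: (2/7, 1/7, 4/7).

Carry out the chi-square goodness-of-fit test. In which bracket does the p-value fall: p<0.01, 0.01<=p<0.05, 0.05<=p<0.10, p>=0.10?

n = 37; E_i = n·p_i = [10.57, 5.29, 21.14]
χ² = (20−10.57)²/10.57 + (10−5.29)²/5.29 + (7−21.14)²/21.14 = 22.0743
df = 2
p-value (upper-tail) = 0.00002
→ bracket: p<0.01

p-value bracket: p<0.01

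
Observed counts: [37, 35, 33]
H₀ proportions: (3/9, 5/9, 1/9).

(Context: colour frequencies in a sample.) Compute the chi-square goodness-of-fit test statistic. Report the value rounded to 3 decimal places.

test statistic = 48.457

n = 105; E_i = n·p_i = [35.00, 58.33, 11.67]
χ² = (37−35.00)²/35.00 + (35−58.33)²/58.33 + (33−11.67)²/11.67 = 48.4571
df = 2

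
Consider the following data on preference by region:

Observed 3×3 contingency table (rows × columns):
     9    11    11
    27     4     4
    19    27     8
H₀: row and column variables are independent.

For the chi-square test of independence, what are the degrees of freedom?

degrees of freedom = 4

df = (r−1)(c−1) = (3−1)·(3−1) = 4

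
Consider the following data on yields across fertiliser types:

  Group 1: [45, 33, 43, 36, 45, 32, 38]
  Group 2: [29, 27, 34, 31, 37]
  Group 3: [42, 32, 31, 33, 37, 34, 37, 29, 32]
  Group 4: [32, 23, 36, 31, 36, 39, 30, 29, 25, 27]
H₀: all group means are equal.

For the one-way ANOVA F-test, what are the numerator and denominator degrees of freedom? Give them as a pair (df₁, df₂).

degrees of freedom = [3, 27]

k = 4 groups, N = 31 total
df = (k−1, N−k) = (4−1, 31−4) = (3, 27)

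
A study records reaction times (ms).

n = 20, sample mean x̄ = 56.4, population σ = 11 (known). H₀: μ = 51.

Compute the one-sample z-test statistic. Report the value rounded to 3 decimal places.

SE = σ/√n = 11/√20 = 2.4597
z = (x̄−μ₀)/SE = (56.4−51)/2.4597 = 2.1954

test statistic = 2.195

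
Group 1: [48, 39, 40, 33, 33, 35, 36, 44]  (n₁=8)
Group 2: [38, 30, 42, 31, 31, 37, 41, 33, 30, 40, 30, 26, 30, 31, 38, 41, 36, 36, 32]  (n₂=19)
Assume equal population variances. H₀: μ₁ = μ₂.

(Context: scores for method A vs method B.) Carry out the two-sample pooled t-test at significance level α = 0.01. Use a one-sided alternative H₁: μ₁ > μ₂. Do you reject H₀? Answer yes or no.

reject H₀: no

x̄₁=38.500, s₁=5.372, n₁=8
x̄₂=34.368, s₂=4.740, n₂=19
s_p² = [7·5.372² + 18·4.740²]/25 = 24.2568
SE = √(s_p²·(1/8+1/19)) = 2.0758
t = (38.500−34.368)/2.0758 = 1.9904
df = 25
p-value (one-sided, H₁ greater) = 0.02879
At α=0.01: p ≥ α → fail to reject H₀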